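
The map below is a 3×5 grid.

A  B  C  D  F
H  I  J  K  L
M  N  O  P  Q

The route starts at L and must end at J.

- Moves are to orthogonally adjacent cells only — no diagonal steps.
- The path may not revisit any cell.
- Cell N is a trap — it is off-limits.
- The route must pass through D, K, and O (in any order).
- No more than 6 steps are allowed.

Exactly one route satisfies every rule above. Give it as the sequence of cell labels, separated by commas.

L, F, D, K, P, O, J

Any route must reach D, K, and O and still end at J within 6 moves, so the order of the required stops is forced.
Route from L: up to F, left to D, 2× down (reaching P), left to O, up to J — 6 moves in all.
Check: all required cells visited; 6 ≤ 6 moves.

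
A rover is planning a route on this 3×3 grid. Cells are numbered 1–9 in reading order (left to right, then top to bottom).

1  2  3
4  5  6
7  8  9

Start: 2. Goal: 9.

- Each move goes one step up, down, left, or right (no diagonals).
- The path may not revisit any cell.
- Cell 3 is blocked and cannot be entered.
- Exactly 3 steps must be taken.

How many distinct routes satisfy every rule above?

2

Need simple routes of exactly 3 moves from 2 to 9 (Manhattan distance 3, so 0 moves are spent on a detour and 0 undoing it).
Enumerating: 2 5 8 9 | 2 5 6 9.
That gives 2 routes.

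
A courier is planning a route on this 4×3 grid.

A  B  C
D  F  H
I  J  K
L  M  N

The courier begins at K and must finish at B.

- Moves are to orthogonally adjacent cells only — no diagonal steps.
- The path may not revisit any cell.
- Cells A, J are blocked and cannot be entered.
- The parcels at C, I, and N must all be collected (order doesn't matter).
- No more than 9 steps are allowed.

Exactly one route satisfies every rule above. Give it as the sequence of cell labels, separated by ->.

Any route must reach C, I, and N and still end at B within 9 moves, so the order of the required stops is forced.
Route from K: down to N, 2× left (reaching L), 2× up (reaching D), 2× right (reaching H), up to C, left to B — 9 moves in all.
Check: all required cells visited; 9 ≤ 9 moves.

K -> N -> M -> L -> I -> D -> F -> H -> C -> B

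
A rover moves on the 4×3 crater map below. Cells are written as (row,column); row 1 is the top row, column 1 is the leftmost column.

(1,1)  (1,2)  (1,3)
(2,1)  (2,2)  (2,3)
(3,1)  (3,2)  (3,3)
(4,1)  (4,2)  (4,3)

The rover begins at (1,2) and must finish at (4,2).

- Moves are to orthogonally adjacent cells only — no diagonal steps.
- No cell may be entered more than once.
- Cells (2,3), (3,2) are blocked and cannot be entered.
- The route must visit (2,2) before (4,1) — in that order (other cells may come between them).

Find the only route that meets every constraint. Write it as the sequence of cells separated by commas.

The waypoints must appear in the order (2,2), (4,1), with no cell reused.
Route from (1,2): down 1 to (2,2), left 1 to (2,1), down 2 to (4,1), right 1 to (4,2) — 5 moves in all.
Check: order respected ((2,2) at step 1, (4,1) at step 4).

(1,2), (2,2), (2,1), (3,1), (4,1), (4,2)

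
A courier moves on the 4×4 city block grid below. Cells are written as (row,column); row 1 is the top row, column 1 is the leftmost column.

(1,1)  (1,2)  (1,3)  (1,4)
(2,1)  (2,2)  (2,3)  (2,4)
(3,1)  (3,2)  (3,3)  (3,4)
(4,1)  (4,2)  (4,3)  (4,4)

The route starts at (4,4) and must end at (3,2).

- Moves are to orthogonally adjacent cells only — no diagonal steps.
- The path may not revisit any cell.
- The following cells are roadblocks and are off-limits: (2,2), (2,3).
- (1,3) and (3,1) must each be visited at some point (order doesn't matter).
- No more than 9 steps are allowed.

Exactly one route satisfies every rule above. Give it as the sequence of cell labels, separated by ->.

Any route must reach (1,3) and (3,1) and still end at (3,2) within 9 moves, so the order of the required stops is forced.
Route from (4,4): 3× up (reaching (1,4)), 3× left (reaching (1,1)), 2× down (reaching (3,1)), right to (3,2) — 9 moves in all.
Check: all required cells visited; 9 ≤ 9 moves.

(4,4) -> (3,4) -> (2,4) -> (1,4) -> (1,3) -> (1,2) -> (1,1) -> (2,1) -> (3,1) -> (3,2)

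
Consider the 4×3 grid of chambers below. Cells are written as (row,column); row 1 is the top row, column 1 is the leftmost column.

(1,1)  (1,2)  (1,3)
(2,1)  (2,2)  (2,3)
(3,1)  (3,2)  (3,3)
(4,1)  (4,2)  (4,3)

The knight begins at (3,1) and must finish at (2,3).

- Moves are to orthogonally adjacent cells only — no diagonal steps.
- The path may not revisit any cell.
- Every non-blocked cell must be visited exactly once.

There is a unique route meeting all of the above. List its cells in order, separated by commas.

(3,1), (4,1), (4,2), (4,3), (3,3), (3,2), (2,2), (2,1), (1,1), (1,2), (1,3), (2,3)

Need to visit all 12 open cells exactly once, starting at (3,1) and ending at (2,3).
Cell (4,1) has only two open neighbours ((3,1) and (4,2)), so the path must pass straight through it: one of those is the cell it's entered from and the other is where it exits.
Route from (3,1): down 1 to (4,1), right 2 to (4,3), up 1 to (3,3), left 1 to (3,2), up 1 to (2,2), left 1 to (2,1), up 1 to (1,1), right 2 to (1,3), down 1 to (2,3) — 11 moves in all.
Check: all 12 open cells covered.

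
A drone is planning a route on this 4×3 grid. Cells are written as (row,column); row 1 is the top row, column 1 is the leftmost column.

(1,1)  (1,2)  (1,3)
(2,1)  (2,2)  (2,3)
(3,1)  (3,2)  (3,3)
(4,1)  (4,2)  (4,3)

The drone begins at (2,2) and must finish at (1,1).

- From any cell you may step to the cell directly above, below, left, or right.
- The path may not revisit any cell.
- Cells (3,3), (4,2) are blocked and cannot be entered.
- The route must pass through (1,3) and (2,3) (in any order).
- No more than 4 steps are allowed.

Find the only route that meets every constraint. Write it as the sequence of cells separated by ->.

The budget equals the shortest possible length, so every move has to be on a shortest route through the required cells.
Route from (2,2): right 1 to (2,3), up 1 to (1,3), left 2 to (1,1) — 4 moves in all.
Check: all required cells visited; 4 ≤ 4 moves.

(2,2) -> (2,3) -> (1,3) -> (1,2) -> (1,1)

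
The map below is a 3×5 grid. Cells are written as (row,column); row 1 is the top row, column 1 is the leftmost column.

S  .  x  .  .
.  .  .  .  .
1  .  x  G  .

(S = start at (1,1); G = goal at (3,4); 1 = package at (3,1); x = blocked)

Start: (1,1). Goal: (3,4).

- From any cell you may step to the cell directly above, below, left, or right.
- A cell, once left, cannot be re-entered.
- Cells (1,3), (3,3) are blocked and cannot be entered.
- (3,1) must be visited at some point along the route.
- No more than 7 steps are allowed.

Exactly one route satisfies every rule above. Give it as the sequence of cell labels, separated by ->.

(1,1) -> (2,1) -> (3,1) -> (3,2) -> (2,2) -> (2,3) -> (2,4) -> (3,4)

The 7-move cap with required stops at (3,1) leaves no slack for detours.
Route from (1,1): 2× down (reaching (3,1)), right to (3,2), up to (2,2), 2× right (reaching (2,4)), down to (3,4) — 7 moves in all.
Check: all required cells visited; 7 ≤ 7 moves.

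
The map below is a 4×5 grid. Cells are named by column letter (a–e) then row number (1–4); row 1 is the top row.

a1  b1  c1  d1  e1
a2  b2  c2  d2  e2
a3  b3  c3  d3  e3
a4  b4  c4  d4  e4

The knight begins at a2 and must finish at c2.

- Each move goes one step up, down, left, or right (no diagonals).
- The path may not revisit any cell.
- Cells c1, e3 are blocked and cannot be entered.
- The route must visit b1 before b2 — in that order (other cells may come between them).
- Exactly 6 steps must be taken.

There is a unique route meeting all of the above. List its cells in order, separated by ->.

a2 -> a1 -> b1 -> b2 -> b3 -> c3 -> c2

The waypoints must appear in the order b1, b2, with no cell reused.
Route from a2: up to a1, right to b1, 2× down (reaching b3), right to c3, up to c2 — 6 moves in all.
Check: order respected (b1 at step 2, b2 at step 3); 6 moves as required.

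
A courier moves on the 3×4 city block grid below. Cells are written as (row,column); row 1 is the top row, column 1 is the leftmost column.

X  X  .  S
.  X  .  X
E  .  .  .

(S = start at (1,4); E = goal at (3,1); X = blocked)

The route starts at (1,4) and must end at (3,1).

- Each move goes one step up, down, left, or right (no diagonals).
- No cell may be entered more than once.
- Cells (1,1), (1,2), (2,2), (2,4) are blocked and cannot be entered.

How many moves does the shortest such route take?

5

The Manhattan distance from (1,4) to (3,1) is |1−3| + |4−1| = 5, so at least 5 moves are needed.
A route of 5 moves achieves this: (1,4) → (1,3) → (2,3) → (3,3) → (3,2) → (3,1).
Since 5 matches the lower bound, it is optimal.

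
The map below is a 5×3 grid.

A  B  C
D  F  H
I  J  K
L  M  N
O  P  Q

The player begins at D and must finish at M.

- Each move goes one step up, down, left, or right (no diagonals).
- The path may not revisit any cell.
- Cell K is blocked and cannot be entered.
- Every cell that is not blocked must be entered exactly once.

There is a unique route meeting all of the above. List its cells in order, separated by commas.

D, A, B, C, H, F, J, I, L, O, P, Q, N, M

Need to visit all 14 open cells exactly once, starting at D and ending at M.
Cell H has only two open neighbours (C and F), so the path must pass straight through it: one of those is the cell it's entered from and the other is where it exits.
Route from D: up to A, 2× right (reaching C), down to H, left to F, down to J, left to I, 2× down (reaching O), 2× right (reaching Q), up to N, left to M — 13 moves in all.
Check: all 14 open cells covered.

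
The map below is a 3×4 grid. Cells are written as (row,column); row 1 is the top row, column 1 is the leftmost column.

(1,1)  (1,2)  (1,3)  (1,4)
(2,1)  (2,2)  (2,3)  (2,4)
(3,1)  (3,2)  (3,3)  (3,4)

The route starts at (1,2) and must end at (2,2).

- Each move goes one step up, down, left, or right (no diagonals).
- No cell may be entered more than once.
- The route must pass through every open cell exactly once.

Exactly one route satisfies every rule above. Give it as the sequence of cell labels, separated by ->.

(1,2) -> (1,1) -> (2,1) -> (3,1) -> (3,2) -> (3,3) -> (3,4) -> (2,4) -> (1,4) -> (1,3) -> (2,3) -> (2,2)

Need to visit all 12 open cells exactly once, starting at (1,2) and ending at (2,2).
Cell (3,1) has only two open neighbours ((2,1) and (3,2)), so the path must pass straight through it: one of those is the cell it's entered from and the other is where it exits.
Route from (1,2): left to (1,1), 2× down (reaching (3,1)), 3× right (reaching (3,4)), 2× up (reaching (1,4)), left to (1,3), down to (2,3), left to (2,2) — 11 moves in all.
Check: all 12 open cells covered.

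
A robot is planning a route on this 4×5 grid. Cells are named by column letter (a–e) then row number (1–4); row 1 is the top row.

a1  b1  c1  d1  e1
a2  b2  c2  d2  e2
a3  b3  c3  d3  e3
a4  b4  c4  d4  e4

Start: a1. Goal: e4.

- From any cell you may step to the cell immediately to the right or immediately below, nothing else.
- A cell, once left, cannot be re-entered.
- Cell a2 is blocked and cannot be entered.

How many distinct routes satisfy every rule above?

A right/down-only route from a1 to e4 makes exactly 3 down-moves and 4 right-moves in some order.
With no other constraints that would be C(7,3) = 35 routes.
Subtract routes through each blocked cell (inclusion–exclusion for overlaps): − through a2: 15 → 20.
That gives 20 routes.

20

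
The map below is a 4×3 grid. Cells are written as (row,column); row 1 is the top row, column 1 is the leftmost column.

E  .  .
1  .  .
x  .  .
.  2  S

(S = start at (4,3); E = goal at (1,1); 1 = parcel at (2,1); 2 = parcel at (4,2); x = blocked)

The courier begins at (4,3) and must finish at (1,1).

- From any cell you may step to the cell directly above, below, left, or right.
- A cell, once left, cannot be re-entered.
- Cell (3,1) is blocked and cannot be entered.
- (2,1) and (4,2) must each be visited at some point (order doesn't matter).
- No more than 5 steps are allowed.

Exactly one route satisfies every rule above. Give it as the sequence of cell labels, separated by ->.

The 5-move cap with required stops at (2,1), (4,2) leaves no slack for detours.
Route from (4,3): left to (4,2), 2× up (reaching (2,2)), left to (2,1), up to (1,1) — 5 moves in all.
Check: all required cells visited; 5 ≤ 5 moves.

(4,3) -> (4,2) -> (3,2) -> (2,2) -> (2,1) -> (1,1)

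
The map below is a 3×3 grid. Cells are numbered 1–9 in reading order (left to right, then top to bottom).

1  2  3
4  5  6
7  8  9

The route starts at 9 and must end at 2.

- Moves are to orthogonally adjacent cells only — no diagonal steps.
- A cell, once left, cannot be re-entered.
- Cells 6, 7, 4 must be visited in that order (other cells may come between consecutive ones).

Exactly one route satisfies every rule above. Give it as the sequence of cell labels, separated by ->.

The waypoints must appear in the order 6, 7, 4, with no cell reused.
Route from 9: up 1 to 6, left 1 to 5, down 1 to 8, left 1 to 7, up 2 to 1, right 1 to 2 — 7 moves in all.
Check: order respected (6 at step 1, 7 at step 4, 4 at step 5).

9 -> 6 -> 5 -> 8 -> 7 -> 4 -> 1 -> 2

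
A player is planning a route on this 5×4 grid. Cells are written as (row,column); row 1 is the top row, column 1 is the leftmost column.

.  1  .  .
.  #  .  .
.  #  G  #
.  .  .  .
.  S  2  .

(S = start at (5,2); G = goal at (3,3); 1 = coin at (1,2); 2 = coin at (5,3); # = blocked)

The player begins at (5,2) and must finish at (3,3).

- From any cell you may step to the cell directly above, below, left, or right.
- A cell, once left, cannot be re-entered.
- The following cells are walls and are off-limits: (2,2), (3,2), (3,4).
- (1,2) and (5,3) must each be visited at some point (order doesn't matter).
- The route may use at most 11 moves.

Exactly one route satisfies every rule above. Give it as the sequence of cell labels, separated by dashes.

Any route must reach (1,2) and (5,3) and still end at (3,3) within 11 moves, so the order of the required stops is forced.
Route from (5,2): right to (5,3), up to (4,3), 2× left (reaching (4,1)), 3× up (reaching (1,1)), 2× right (reaching (1,3)), 2× down (reaching (3,3)) — 11 moves in all.
Check: all required cells visited; 11 ≤ 11 moves.

(5,2) - (5,3) - (4,3) - (4,2) - (4,1) - (3,1) - (2,1) - (1,1) - (1,2) - (1,3) - (2,3) - (3,3)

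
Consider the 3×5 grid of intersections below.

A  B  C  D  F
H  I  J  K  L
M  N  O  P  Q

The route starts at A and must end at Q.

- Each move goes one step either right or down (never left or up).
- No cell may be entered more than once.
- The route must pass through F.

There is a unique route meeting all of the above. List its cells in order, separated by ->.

Moves only go right or down, so the column and row indices never decrease.
Route from A: right 4 to F, down 2 to Q — 6 moves in all.
Check: all required cells visited.

A -> B -> C -> D -> F -> L -> Q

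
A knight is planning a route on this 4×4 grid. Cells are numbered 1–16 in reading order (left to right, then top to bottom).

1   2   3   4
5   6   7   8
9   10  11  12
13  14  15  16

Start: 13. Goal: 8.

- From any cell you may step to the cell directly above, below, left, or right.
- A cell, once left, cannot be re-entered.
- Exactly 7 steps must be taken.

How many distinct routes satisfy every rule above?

28

Need simple routes of exactly 7 moves from 13 to 8 (Manhattan distance 5, so 1 moves are spent on a detour and 1 undoing it).
Branch systematically from the start, pruning whenever the remaining move budget drops below the Manhattan distance to 8 or differs from it in parity. Grouping the completions by first move — via 9: 18; via 14: 10 — and summing: 18 + 10 = 28.
That gives 28 routes.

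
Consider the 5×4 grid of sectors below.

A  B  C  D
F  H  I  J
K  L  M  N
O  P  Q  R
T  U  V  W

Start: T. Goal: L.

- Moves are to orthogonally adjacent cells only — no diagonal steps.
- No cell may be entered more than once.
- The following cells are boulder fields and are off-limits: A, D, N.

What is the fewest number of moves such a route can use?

3

The Manhattan distance from T to L is |5−3| + |1−2| = 3, so at least 3 moves are needed.
A route of 3 moves achieves this: T → O → K → L.
Since 3 matches the lower bound, it is optimal.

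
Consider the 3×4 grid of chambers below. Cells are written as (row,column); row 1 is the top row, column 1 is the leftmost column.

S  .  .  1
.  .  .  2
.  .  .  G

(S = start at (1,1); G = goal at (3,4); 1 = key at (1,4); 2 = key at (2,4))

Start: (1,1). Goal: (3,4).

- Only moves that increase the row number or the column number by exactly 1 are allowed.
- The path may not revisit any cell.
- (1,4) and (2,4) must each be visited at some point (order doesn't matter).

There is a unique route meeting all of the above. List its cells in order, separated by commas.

(1,1), (1,2), (1,3), (1,4), (2,4), (3,4)

Moves only go right or down, so the column and row indices never decrease.
Route from (1,1): right 3 to (1,4), down 2 to (3,4) — 5 moves in all.
Check: all required cells visited.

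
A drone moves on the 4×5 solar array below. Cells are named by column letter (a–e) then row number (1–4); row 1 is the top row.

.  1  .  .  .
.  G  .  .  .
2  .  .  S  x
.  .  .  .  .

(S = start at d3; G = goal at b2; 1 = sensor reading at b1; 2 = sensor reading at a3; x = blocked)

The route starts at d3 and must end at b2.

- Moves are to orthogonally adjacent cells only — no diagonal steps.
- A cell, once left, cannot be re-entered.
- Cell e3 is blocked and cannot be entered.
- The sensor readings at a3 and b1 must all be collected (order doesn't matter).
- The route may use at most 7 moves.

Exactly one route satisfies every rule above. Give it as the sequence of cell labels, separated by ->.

d3 -> c3 -> b3 -> a3 -> a2 -> a1 -> b1 -> b2

The budget equals the shortest possible length, so every move has to be on a shortest route through the required cells.
Route from d3: 3× left (reaching a3), 2× up (reaching a1), right to b1, down to b2 — 7 moves in all.
Check: all required cells visited; 7 ≤ 7 moves.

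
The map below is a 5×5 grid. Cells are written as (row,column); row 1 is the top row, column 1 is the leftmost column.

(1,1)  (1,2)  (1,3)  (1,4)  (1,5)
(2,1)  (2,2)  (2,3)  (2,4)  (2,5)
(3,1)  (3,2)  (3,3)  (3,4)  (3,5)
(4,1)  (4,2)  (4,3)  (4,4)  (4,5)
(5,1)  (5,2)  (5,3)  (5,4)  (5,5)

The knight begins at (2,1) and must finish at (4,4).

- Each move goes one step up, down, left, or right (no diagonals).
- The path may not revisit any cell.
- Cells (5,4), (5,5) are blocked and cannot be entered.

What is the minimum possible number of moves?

The Manhattan distance from (2,1) to (4,4) is |2−4| + |1−4| = 5, so at least 5 moves are needed.
A route of 5 moves achieves this: (2,1) → (3,1) → (4,1) → (4,2) → (4,3) → (4,4).
Since 5 matches the lower bound, it is optimal.

5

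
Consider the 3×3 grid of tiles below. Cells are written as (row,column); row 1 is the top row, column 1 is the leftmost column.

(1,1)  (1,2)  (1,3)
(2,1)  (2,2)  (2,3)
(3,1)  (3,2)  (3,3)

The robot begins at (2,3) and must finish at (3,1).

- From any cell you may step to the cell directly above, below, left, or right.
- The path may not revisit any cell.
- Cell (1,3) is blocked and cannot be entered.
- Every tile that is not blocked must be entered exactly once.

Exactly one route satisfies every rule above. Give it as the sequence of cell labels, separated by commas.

(2,3), (3,3), (3,2), (2,2), (1,2), (1,1), (2,1), (3,1)

Need to visit all 8 open cells exactly once, starting at (2,3) and ending at (3,1).
Cell (1,2) has only two open neighbours ((2,2) and (1,1)), so the path must pass straight through it: one of those is the cell it's entered from and the other is where it exits.
Route from (2,3): down to (3,3), left to (3,2), 2× up (reaching (1,2)), left to (1,1), 2× down (reaching (3,1)) — 7 moves in all.
Check: all 8 open cells covered.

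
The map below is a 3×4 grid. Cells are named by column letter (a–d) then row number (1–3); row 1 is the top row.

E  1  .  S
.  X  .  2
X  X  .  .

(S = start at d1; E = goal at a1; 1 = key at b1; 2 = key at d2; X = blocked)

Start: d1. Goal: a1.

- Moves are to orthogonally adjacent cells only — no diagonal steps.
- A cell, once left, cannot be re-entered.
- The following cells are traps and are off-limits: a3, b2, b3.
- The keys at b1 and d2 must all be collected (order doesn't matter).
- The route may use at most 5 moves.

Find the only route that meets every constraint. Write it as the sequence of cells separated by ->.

The budget equals the shortest possible length, so every move has to be on a shortest route through the required cells.
Route from d1: down to d2, left to c2, up to c1, 2× left (reaching a1) — 5 moves in all.
Check: all required cells visited; 5 ≤ 5 moves.

d1 -> d2 -> c2 -> c1 -> b1 -> a1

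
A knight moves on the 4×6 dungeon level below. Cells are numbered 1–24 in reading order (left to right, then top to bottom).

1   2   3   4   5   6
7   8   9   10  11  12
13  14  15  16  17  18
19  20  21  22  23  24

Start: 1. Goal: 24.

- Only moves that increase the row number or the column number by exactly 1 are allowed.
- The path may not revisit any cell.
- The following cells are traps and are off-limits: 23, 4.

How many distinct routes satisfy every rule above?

15

A right/down-only route from 1 to 24 makes exactly 3 down-moves and 5 right-moves in some order.
With no other constraints that would be C(8,3) = 56 routes.
Subtract routes through each blocked cell (inclusion–exclusion for overlaps): − through 4: 10 − through 23: 35 + through 4&23: 4 → 15.
That gives 15 routes.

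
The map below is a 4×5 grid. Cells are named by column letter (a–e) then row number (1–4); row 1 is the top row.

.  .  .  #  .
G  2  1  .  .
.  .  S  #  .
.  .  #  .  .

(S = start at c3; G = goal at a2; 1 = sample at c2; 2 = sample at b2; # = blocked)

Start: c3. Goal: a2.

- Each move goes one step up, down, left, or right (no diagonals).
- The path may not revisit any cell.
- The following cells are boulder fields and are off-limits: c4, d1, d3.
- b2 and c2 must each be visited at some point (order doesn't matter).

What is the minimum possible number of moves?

3

Any route passes through b2 and c2 in some order between c3 and a2. Summing Manhattan distances along each leg and taking the cheapest ordering (c3 → c2 → b2 → a2) gives a lower bound of 1 + 1 + 1 = 3 moves.
A route of 3 moves achieves this: c3 → c2 → b2 → a2.
Since 3 matches the lower bound, it is optimal.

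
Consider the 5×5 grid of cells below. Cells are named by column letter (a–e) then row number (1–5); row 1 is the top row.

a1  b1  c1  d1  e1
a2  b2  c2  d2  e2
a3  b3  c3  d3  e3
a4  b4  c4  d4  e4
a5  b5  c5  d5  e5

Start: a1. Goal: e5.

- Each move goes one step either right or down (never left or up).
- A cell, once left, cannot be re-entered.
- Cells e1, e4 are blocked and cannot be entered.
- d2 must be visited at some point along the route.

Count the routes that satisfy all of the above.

A right/down-only route from a1 to e5 makes exactly 4 down-moves and 4 right-moves in some order.
With no other constraints that would be C(8,4) = 70 routes.
Split at d2 and multiply the segment counts (each segment already excludes blocked cells): a1→d2: 4; d2→e5: 1; product = 4.
That gives 4 routes.

4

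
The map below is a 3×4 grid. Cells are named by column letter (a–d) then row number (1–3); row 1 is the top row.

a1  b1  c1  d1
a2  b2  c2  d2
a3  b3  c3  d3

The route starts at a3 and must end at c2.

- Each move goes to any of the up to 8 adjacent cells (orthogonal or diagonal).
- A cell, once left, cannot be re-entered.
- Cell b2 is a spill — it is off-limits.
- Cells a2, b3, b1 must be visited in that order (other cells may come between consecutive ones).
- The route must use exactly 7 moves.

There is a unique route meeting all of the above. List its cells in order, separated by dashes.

The waypoints must appear in the order a2, b3, b1, with no cell reused.
Route from a3: up 1 to a2, down-right 1 to b3, right 1 to c3, up-right 1 to d2, up-left 1 to c1, left 1 to b1, down-right 1 to c2 — 7 moves in all.
Check: order respected (a2 at step 1, b3 at step 2, b1 at step 6); 7 moves as required.

a3 - a2 - b3 - c3 - d2 - c1 - b1 - c2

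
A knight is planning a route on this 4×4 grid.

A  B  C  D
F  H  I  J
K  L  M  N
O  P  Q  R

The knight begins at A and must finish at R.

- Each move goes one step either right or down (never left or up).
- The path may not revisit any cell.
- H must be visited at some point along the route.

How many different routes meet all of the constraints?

A right/down-only route from A to R makes exactly 3 down-moves and 3 right-moves in some order.
With no other constraints that would be C(6,3) = 20 routes.
Split at H and multiply the segment counts: A→H: 2; H→R: 6; product = 12.
That gives 12 routes.

12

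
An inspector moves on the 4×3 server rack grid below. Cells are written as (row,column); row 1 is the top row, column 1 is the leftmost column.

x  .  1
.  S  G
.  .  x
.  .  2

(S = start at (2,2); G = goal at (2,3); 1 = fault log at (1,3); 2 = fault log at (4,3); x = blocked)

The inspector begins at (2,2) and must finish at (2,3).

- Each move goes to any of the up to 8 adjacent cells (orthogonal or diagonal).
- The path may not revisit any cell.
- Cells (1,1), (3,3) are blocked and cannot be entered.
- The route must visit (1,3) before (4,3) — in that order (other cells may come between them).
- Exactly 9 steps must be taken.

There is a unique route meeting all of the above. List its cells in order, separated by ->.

The waypoints must appear in the order (1,3), (4,3), with no cell reused.
Route from (2,2): up-right 1 to (1,3), left 1 to (1,2), down-left 1 to (2,1), down 2 to (4,1), right 2 to (4,3), up-left 1 to (3,2), up-right 1 to (2,3) — 9 moves in all.
Check: order respected (1 at step 1, 2 at step 7); 9 moves as required.

(2,2) -> (1,3) -> (1,2) -> (2,1) -> (3,1) -> (4,1) -> (4,2) -> (4,3) -> (3,2) -> (2,3)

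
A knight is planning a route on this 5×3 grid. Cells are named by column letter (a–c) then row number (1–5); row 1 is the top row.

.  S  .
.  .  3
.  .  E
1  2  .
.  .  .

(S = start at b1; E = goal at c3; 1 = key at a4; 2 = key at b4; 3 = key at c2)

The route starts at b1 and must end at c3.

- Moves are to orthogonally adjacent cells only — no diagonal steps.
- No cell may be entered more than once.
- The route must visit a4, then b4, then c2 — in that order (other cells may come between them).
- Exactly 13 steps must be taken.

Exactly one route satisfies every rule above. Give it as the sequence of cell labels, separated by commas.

The waypoints must appear in the order a4, b4, c2, with no cell reused.
Route from b1: left 1 to a1, down 4 to a5, right 2 to c5, up 1 to c4, left 1 to b4, up 2 to b2, right 1 to c2, down 1 to c3 — 13 moves in all.
Check: order respected (1 at step 4, 2 at step 9, 3 at step 12); 13 moves as required.

b1, a1, a2, a3, a4, a5, b5, c5, c4, b4, b3, b2, c2, c3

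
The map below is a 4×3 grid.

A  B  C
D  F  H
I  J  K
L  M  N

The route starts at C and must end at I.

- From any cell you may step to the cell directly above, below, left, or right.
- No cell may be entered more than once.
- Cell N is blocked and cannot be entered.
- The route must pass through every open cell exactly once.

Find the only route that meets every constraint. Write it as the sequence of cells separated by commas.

C, B, A, D, F, H, K, J, M, L, I

Need to visit all 11 open cells exactly once, starting at C and ending at I.
Cell M has only two open neighbours (J and L), so the path must pass straight through it: one of those is the cell it's entered from and the other is where it exits.
Route from C: 2× left (reaching A), down to D, 2× right (reaching H), down to K, left to J, down to M, left to L, up to I — 10 moves in all.
Check: all 11 open cells covered.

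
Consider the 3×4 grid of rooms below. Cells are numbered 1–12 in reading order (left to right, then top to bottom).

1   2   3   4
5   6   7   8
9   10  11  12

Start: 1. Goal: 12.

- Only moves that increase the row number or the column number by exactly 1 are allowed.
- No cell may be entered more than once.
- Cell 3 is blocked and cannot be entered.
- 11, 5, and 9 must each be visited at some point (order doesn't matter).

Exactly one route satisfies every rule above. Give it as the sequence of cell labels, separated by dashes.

Moves only go right or down, so the column and row indices never decrease.
Route from 1: down 2 to 9, right 3 to 12 — 5 moves in all.
Check: all required cells visited.

1 - 5 - 9 - 10 - 11 - 12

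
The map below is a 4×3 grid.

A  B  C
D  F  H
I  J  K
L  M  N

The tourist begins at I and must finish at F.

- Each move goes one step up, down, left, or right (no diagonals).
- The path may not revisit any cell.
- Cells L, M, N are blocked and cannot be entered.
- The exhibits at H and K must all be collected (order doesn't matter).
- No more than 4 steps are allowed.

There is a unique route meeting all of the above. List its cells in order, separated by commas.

I, J, K, H, F

Any route must reach H and K and still end at F within 4 moves, so the order of the required stops is forced.
Route from I: right 2 to K, up 1 to H, left 1 to F — 4 moves in all.
Check: all required cells visited; 4 ≤ 4 moves.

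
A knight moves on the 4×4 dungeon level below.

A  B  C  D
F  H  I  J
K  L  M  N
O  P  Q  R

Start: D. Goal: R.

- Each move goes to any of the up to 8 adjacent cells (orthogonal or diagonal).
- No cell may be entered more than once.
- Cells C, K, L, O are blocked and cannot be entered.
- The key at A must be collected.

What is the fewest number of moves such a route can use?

Any route passes through A somewhere between D and R. Summing Chebyshev distances along the two legs (D → A → R) gives a lower bound of 3 + 3 = 6 moves.
A route of 6 moves achieves this: D → I → B → A → H → M → R.
Since 6 matches the lower bound, it is optimal.

6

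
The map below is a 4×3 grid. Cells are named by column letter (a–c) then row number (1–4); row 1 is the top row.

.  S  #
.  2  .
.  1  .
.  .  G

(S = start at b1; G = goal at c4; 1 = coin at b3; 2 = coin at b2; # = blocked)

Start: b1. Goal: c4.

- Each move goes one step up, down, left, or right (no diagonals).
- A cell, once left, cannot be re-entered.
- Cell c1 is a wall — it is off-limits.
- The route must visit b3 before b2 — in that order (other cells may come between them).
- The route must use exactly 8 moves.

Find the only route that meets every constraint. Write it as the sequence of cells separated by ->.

The waypoints must appear in the order b3, b2, with no cell reused.
Route from b1: left 1 to a1, down 2 to a3, right 1 to b3, up 1 to b2, right 1 to c2, down 2 to c4 — 8 moves in all.
Check: order respected (1 at step 4, 2 at step 5); 8 moves as required.

b1 -> a1 -> a2 -> a3 -> b3 -> b2 -> c2 -> c3 -> c4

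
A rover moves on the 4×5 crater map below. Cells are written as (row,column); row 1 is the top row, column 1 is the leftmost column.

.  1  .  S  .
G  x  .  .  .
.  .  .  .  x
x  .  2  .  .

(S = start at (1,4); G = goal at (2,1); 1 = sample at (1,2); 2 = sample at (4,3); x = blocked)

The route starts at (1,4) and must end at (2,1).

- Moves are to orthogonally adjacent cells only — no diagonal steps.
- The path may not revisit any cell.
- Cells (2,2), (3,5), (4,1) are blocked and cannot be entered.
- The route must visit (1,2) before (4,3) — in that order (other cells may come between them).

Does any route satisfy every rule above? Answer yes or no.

no

Ignoring the required order, 4 revisit-free routes from (1,4) to (2,1) pass through all of (1,2) and (4,3); the waypoint orders that occur are (4,3) → (1,2) (4) — never (1,2) → (4,3).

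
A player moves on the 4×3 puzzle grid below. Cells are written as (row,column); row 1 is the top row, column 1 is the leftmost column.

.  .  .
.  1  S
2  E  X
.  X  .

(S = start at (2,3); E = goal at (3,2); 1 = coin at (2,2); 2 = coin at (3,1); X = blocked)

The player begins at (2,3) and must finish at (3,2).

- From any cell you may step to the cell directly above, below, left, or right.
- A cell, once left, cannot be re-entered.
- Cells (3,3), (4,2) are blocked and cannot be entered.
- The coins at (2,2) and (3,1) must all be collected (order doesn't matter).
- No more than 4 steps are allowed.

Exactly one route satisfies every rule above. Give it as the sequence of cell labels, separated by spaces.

(2,3) (2,2) (2,1) (3,1) (3,2)

The 4-move cap with required stops at (2,2), (3,1) leaves no slack for detours.
Route from (2,3): left 2 to (2,1), down 1 to (3,1), right 1 to (3,2) — 4 moves in all.
Check: all required cells visited; 4 ≤ 4 moves.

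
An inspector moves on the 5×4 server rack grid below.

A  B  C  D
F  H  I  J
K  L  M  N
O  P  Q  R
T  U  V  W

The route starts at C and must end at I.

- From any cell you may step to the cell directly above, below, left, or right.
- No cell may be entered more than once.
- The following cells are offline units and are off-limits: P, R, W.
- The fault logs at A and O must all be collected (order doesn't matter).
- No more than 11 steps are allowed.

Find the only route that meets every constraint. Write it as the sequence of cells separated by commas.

Any route must reach A and O and still end at I within 11 moves, so the order of the required stops is forced.
Route from C: 2× left (reaching A), 4× down (reaching T), 2× right (reaching V), 3× up (reaching I) — 11 moves in all.
Check: all required cells visited; 11 ≤ 11 moves.

C, B, A, F, K, O, T, U, V, Q, M, I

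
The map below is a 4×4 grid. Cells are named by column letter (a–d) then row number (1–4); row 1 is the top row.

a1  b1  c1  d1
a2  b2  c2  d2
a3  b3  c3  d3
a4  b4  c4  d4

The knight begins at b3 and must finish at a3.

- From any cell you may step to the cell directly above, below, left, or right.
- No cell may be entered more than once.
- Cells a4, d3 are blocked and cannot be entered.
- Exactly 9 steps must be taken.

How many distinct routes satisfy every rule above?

Need simple routes of exactly 9 moves from b3 to a3 (Manhattan distance 1, so 4 moves are spent on a detour and 4 undoing it).
Enumerating: b3 b2 c2 d2 d1 c1 b1 a1 a2 a3 | b3 b4 c4 c3 c2 c1 b1 b2 a2 a3 | b3 b4 c4 c3 c2 c1 b1 a1 a2 a3 | b3 b4 c4 c3 c2 b2 b1 a1 a2 a3 | b3 c3 c2 d2 d1 c1 b1 b2 a2 a3 | b3 c3 c2 d2 d1 c1 b1 a1 a2 a3.
That gives 6 routes.

6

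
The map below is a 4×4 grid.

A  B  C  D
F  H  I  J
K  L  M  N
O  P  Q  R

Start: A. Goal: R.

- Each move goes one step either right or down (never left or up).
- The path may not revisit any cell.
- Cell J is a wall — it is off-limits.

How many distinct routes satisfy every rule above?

16

A right/down-only route from A to R makes exactly 3 down-moves and 3 right-moves in some order.
With no other constraints that would be C(6,3) = 20 routes.
Subtract routes through each blocked cell (inclusion–exclusion for overlaps): − through J: 4 → 16.
That gives 16 routes.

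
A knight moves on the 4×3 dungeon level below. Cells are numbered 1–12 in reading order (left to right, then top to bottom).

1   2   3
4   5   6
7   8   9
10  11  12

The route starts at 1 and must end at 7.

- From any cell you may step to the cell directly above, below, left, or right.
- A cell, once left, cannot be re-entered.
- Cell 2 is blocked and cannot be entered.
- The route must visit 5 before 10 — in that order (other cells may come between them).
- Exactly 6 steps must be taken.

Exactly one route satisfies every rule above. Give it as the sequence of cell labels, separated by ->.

The waypoints must appear in the order 5, 10, with no cell reused.
Route from 1: down to 4, right to 5, 2× down (reaching 11), left to 10, up to 7 — 6 moves in all.
Check: order respected (5 at step 2, 10 at step 5); 6 moves as required.

1 -> 4 -> 5 -> 8 -> 11 -> 10 -> 7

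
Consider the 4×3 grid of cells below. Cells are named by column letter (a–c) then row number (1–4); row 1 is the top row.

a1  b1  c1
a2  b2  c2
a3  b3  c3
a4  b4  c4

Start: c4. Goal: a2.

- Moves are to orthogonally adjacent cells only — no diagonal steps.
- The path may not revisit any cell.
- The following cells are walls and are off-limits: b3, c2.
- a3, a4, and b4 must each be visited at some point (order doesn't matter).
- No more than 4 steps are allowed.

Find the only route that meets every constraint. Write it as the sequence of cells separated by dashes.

c4 - b4 - a4 - a3 - a2

Any route must reach a3, a4, and b4 and still end at a2 within 4 moves, so the order of the required stops is forced.
Route from c4: left 2 to a4, up 2 to a2 — 4 moves in all.
Check: all required cells visited; 4 ≤ 4 moves.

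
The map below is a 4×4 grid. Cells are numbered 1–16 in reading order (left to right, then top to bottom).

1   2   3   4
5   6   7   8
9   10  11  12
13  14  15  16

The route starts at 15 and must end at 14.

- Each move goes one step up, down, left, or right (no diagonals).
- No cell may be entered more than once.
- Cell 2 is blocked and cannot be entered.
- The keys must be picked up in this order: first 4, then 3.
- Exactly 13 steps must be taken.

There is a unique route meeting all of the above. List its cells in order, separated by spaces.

15 16 12 8 4 3 7 11 10 6 5 9 13 14

The waypoints must appear in the order 4, 3, with no cell reused.
Route from 15: right to 16, 3× up (reaching 4), left to 3, 2× down (reaching 11), left to 10, up to 6, left to 5, 2× down (reaching 13), right to 14 — 13 moves in all.
Check: order respected (4 at step 4, 3 at step 5); 13 moves as required.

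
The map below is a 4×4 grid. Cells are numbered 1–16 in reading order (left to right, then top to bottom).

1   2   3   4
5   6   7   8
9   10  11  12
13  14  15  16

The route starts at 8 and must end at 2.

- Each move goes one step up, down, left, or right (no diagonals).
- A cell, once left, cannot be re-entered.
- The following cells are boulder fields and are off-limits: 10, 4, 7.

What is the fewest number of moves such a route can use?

The Manhattan distance from 8 to 2 is |2−1| + |4−2| = 3, so at least 3 moves are needed.
That bound ignores the blocked cells. Measuring each leg by the fewest moves that actually steer around them (8→2: 9) raises the lower bound to 9.
A route of 9 moves exists: 8 → 12 → 16 → 15 → 14 → 13 → 9 → 5 → 1 → 2.
Since 9 matches that lower bound, it is optimal.

9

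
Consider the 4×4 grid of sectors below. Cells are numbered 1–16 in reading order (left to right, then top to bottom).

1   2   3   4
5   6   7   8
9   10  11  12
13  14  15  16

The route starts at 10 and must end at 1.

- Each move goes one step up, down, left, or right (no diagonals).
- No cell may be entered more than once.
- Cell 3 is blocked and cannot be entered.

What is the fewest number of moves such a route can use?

The Manhattan distance from 10 to 1 is |3−1| + |2−1| = 3, so at least 3 moves are needed.
A route of 3 moves achieves this: 10 → 6 → 2 → 1.
Since 3 matches the lower bound, it is optimal.

3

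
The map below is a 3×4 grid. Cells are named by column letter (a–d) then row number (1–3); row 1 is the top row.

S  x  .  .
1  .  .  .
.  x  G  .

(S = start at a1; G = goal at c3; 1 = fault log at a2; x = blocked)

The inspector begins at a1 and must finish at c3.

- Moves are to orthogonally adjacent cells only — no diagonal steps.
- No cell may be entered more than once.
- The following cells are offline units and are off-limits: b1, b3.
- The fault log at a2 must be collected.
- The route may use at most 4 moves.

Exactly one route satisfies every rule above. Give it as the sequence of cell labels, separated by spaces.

The 4-move cap with required stops at a2 leaves no slack for detours.
Route from a1: down 1 to a2, right 2 to c2, down 1 to c3 — 4 moves in all.
Check: all required cells visited; 4 ≤ 4 moves.

a1 a2 b2 c2 c3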